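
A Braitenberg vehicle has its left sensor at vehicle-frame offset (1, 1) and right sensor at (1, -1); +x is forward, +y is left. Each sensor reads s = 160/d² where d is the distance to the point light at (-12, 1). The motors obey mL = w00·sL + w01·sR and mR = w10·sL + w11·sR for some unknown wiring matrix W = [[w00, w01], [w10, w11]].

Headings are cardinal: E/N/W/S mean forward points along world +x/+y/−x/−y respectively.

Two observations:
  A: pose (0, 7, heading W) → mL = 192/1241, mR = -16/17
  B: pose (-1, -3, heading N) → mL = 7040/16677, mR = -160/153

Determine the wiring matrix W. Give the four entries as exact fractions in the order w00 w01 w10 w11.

1 -1 0 -1

obs A: pose=(0,7,W) → sL=80/73, sR=16/17, mL=192/1241, mR=-16/17
obs B: pose=(-1,-3,N) → sL=160/109, sR=160/153, mL=7040/16677, mR=-160/153
sensor matrix S = [[80/73, 16/17], [160/109, 160/153]]; det S = -286720/1217421
solve [mL_A; mL_B] = S·[w00; w01] and [mR_A; mR_B] = S·[w10; w11]:
  w00 = 1, w01 = -1, w10 = 0, w11 = -1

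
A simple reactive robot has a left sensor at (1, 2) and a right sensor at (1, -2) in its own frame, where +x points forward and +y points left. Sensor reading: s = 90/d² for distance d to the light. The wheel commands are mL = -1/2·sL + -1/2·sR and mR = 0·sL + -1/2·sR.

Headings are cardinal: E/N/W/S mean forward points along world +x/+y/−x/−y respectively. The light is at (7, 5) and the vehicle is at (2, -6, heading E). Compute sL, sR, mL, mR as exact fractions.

left sensor world pos  = (3, -4); dL² = 97
right sensor world pos = (3, -8); dR² = 185
sL = 90/97 = 90/97
sR = 90/185 = 18/37
mL = -1/2·sL + -1/2·sR = -2538/3589
mR = 0·sL + -1/2·sR = -9/37

90/97 18/37 -2538/3589 -9/37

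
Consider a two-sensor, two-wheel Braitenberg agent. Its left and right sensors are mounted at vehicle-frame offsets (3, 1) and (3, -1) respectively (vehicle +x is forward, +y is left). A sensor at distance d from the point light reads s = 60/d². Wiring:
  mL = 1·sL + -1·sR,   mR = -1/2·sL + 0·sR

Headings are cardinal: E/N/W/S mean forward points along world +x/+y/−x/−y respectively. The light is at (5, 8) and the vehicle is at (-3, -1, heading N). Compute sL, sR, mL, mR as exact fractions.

20/39 12/17 -128/663 -10/39

left sensor world pos  = (-4, 2); dL² = 117
right sensor world pos = (-2, 2); dR² = 85
sL = 60/117 = 20/39
sR = 60/85 = 12/17
mL = 1·sL + -1·sR = -128/663
mR = -1/2·sL + 0·sR = -10/39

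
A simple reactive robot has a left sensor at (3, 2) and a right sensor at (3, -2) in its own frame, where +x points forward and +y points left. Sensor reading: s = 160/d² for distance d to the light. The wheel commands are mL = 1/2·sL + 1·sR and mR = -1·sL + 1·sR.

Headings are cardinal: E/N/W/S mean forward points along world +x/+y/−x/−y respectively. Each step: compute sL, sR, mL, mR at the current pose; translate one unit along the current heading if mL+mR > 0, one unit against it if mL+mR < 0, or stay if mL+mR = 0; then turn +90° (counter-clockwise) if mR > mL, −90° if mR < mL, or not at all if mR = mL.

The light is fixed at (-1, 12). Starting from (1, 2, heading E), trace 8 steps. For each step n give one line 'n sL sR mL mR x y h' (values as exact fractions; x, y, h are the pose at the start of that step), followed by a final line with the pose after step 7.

n=0: pose=(1,2,E); sL=160/89, sR=160/169; mL=27760/15041, mR=-12800/15041; mL+mR=14960/15041 → advance +1; mR−mL=-240/89 → turn -1·90°
n=1: pose=(2,2,S); sL=80/97, sR=16/17; mL=2232/1649, mR=192/1649; mL+mR=2424/1649 → advance +1; mR−mL=-120/97 → turn -1·90°
n=2: pose=(2,1,W); sL=160/169, sR=160/81; mL=33520/13689, mR=14080/13689; mL+mR=47600/13689 → advance +1; mR−mL=-240/169 → turn -1·90°
n=3: pose=(1,1,N); sL=5/2, sR=2; mL=13/4, mR=-1/2; mL+mR=11/4 → advance +1; mR−mL=-15/4 → turn -1·90°
n=4: pose=(1,2,E); sL=160/89, sR=160/169; mL=27760/15041, mR=-12800/15041; mL+mR=14960/15041 → advance +1; mR−mL=-240/89 → turn -1·90°
n=5: pose=(2,2,S); sL=80/97, sR=16/17; mL=2232/1649, mR=192/1649; mL+mR=2424/1649 → advance +1; mR−mL=-120/97 → turn -1·90°
n=6: pose=(2,1,W); sL=160/169, sR=160/81; mL=33520/13689, mR=14080/13689; mL+mR=47600/13689 → advance +1; mR−mL=-240/169 → turn -1·90°
n=7: pose=(1,1,N); sL=5/2, sR=2; mL=13/4, mR=-1/2; mL+mR=11/4 → advance +1; mR−mL=-15/4 → turn -1·90°

0 160/89 160/169 27760/15041 -12800/15041 1 2 E
1 80/97 16/17 2232/1649 192/1649 2 2 S
2 160/169 160/81 33520/13689 14080/13689 2 1 W
3 5/2 2 13/4 -1/2 1 1 N
4 160/89 160/169 27760/15041 -12800/15041 1 2 E
5 80/97 16/17 2232/1649 192/1649 2 2 S
6 160/169 160/81 33520/13689 14080/13689 2 1 W
7 5/2 2 13/4 -1/2 1 1 N
final 1 2 E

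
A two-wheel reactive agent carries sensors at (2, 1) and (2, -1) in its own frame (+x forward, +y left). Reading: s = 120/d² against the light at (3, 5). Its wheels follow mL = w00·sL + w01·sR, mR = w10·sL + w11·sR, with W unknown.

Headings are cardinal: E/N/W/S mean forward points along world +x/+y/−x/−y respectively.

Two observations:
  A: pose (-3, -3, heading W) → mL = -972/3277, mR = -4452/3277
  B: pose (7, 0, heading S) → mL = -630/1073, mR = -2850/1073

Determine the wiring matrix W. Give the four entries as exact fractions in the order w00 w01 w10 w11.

obs A: pose=(-3,-3,W) → sL=24/29, sR=120/113, mL=-972/3277, mR=-4452/3277
obs B: pose=(7,0,S) → sL=60/37, sR=60/29, mL=-630/1073, mR=-2850/1073
sensor matrix S = [[24/29, 120/113], [60/37, 60/29]]; det S = -34560/3516221
solve [mL_A; mL_B] = S·[w00; w01] and [mR_A; mR_B] = S·[w10; w11]:
  w00 = -1, w01 = 1/2, w10 = -1, w11 = -1/2

-1 1/2 -1 -1/2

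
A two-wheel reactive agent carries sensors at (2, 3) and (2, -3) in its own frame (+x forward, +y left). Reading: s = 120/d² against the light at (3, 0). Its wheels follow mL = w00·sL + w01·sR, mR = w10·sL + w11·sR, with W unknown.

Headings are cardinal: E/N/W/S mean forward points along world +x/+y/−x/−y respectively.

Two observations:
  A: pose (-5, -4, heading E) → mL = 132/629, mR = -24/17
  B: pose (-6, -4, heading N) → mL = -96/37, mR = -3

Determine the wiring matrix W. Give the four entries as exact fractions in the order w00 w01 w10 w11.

1/2 -1 0 -1

obs A: pose=(-5,-4,E) → sL=120/37, sR=24/17, mL=132/629, mR=-24/17
obs B: pose=(-6,-4,N) → sL=30/37, sR=3, mL=-96/37, mR=-3
sensor matrix S = [[120/37, 24/17], [30/37, 3]]; det S = 5400/629
solve [mL_A; mL_B] = S·[w00; w01] and [mR_A; mR_B] = S·[w10; w11]:
  w00 = 1/2, w01 = -1, w10 = 0, w11 = -1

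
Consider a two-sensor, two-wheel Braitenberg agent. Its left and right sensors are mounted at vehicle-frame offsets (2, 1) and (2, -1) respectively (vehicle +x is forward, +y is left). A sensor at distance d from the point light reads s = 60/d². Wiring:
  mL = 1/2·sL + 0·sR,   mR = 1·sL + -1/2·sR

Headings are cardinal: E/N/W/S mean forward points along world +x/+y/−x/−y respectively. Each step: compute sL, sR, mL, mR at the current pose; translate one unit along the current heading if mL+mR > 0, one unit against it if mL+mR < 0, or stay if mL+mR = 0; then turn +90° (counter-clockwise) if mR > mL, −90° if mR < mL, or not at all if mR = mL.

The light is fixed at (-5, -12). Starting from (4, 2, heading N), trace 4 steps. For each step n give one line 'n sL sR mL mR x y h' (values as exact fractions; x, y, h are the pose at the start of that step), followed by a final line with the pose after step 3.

n=0: pose=(4,2,N); sL=3/16, sR=15/89; mL=3/32, mR=147/1424; mL+mR=561/2848 → advance +1; mR−mL=27/2848 → turn +1·90°
n=1: pose=(4,3,W); sL=12/49, sR=12/61; mL=6/49, mR=438/2989; mL+mR=804/2989 → advance +1; mR−mL=72/2989 → turn +1·90°
n=2: pose=(3,3,S); sL=6/25, sR=30/109; mL=3/25, mR=279/2725; mL+mR=606/2725 → advance +1; mR−mL=-48/2725 → turn -1·90°
n=3: pose=(3,2,W); sL=12/41, sR=20/87; mL=6/41, mR=634/3567; mL+mR=1156/3567 → advance +1; mR−mL=112/3567 → turn +1·90°

0 3/16 15/89 3/32 147/1424 4 2 N
1 12/49 12/61 6/49 438/2989 4 3 W
2 6/25 30/109 3/25 279/2725 3 3 S
3 12/41 20/87 6/41 634/3567 3 2 W
final 2 2 S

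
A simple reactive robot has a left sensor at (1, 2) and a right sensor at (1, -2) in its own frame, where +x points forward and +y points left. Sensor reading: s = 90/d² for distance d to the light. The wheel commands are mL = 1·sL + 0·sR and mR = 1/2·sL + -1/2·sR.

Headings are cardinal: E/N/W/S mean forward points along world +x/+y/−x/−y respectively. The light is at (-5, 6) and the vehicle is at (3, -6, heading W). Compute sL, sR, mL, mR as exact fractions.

left sensor world pos  = (2, -8); dL² = 245
right sensor world pos = (2, -4); dR² = 149
sL = 90/245 = 18/49
sR = 90/149 = 90/149
mL = 1·sL + 0·sR = 18/49
mR = 1/2·sL + -1/2·sR = -864/7301

18/49 90/149 18/49 -864/7301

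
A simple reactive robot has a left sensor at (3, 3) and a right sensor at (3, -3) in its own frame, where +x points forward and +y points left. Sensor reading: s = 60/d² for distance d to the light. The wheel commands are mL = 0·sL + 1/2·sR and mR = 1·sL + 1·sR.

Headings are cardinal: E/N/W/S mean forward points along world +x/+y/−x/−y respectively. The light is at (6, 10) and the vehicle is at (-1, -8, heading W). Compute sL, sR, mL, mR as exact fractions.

60/541 12/65 6/65 10392/35165

left sensor world pos  = (-4, -11); dL² = 541
right sensor world pos = (-4, -5); dR² = 325
sL = 60/541 = 60/541
sR = 60/325 = 12/65
mL = 0·sL + 1/2·sR = 6/65
mR = 1·sL + 1·sR = 10392/35165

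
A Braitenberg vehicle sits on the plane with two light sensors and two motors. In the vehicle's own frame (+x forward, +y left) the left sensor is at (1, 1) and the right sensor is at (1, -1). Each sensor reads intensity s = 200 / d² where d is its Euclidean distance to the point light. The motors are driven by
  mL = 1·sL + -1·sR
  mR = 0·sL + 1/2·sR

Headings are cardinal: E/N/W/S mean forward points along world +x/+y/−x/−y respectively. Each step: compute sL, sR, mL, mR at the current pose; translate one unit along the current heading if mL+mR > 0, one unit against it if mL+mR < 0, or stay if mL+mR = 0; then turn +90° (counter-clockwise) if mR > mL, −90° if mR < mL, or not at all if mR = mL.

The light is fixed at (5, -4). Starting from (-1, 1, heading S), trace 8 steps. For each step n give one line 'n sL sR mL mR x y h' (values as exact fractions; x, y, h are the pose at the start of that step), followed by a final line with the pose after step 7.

n=0: pose=(-1,1,S); sL=200/41, sR=40/13; mL=960/533, mR=20/13; mL+mR=1780/533 → advance +1; mR−mL=-140/533 → turn -1·90°
n=1: pose=(-1,0,W); sL=100/29, sR=100/37; mL=800/1073, mR=50/37; mL+mR=2250/1073 → advance +1; mR−mL=650/1073 → turn +1·90°
n=2: pose=(-2,0,S); sL=40/9, sR=200/73; mL=1120/657, mR=100/73; mL+mR=2020/657 → advance +1; mR−mL=-220/657 → turn -1·90°
n=3: pose=(-2,-1,W); sL=50/17, sR=5/2; mL=15/34, mR=5/4; mL+mR=115/68 → advance +1; mR−mL=55/68 → turn +1·90°
n=4: pose=(-3,-1,S); sL=200/53, sR=40/17; mL=1280/901, mR=20/17; mL+mR=2340/901 → advance +1; mR−mL=-220/901 → turn -1·90°
n=5: pose=(-3,-2,W); sL=100/41, sR=20/9; mL=80/369, mR=10/9; mL+mR=490/369 → advance +1; mR−mL=110/123 → turn +1·90°
n=6: pose=(-4,-2,S); sL=40/13, sR=200/101; mL=1440/1313, mR=100/101; mL+mR=2740/1313 → advance +1; mR−mL=-140/1313 → turn -1·90°
n=7: pose=(-4,-3,W); sL=2, sR=25/13; mL=1/13, mR=25/26; mL+mR=27/26 → advance +1; mR−mL=23/26 → turn +1·90°

0 200/41 40/13 960/533 20/13 -1 1 S
1 100/29 100/37 800/1073 50/37 -1 0 W
2 40/9 200/73 1120/657 100/73 -2 0 S
3 50/17 5/2 15/34 5/4 -2 -1 W
4 200/53 40/17 1280/901 20/17 -3 -1 S
5 100/41 20/9 80/369 10/9 -3 -2 W
6 40/13 200/101 1440/1313 100/101 -4 -2 S
7 2 25/13 1/13 25/26 -4 -3 W
final -5 -3 S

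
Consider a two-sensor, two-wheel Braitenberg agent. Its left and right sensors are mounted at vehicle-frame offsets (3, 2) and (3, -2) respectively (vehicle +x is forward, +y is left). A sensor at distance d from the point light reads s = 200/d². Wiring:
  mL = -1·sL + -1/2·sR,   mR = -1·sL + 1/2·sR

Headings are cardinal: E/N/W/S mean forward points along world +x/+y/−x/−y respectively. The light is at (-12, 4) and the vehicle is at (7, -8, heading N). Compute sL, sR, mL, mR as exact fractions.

20/37 100/261 -7070/9657 -3370/9657

left sensor world pos  = (5, -5); dL² = 370
right sensor world pos = (9, -5); dR² = 522
sL = 200/370 = 20/37
sR = 200/522 = 100/261
mL = -1·sL + -1/2·sR = -7070/9657
mR = -1·sL + 1/2·sR = -3370/9657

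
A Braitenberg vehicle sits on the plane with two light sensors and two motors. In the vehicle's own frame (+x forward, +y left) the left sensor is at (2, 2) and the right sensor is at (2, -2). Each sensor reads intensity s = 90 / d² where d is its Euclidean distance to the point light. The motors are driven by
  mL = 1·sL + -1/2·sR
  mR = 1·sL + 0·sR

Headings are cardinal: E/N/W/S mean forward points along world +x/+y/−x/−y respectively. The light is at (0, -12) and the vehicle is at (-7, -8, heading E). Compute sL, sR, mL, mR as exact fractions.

left sensor world pos  = (-5, -6); dL² = 61
right sensor world pos = (-5, -10); dR² = 29
sL = 90/61 = 90/61
sR = 90/29 = 90/29
mL = 1·sL + -1/2·sR = -135/1769
mR = 1·sL + 0·sR = 90/61

90/61 90/29 -135/1769 90/61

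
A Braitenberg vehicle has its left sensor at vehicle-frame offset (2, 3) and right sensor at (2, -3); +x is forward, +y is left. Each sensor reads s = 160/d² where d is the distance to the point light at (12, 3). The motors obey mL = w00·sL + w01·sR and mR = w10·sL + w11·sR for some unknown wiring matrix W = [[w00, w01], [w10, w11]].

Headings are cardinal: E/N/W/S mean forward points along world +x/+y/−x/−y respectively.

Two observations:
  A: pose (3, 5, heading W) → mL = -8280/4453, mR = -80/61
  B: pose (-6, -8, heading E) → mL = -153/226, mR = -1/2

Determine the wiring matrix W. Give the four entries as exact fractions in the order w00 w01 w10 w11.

-1 -1/2 -1 0

obs A: pose=(3,5,W) → sL=80/61, sR=80/73, mL=-8280/4453, mR=-80/61
obs B: pose=(-6,-8,E) → sL=1/2, sR=40/113, mL=-153/226, mR=-1/2
sensor matrix S = [[80/61, 80/73], [1/2, 40/113]]; det S = -42120/503189
solve [mL_A; mL_B] = S·[w00; w01] and [mR_A; mR_B] = S·[w10; w11]:
  w00 = -1, w01 = -1/2, w10 = -1, w11 = 0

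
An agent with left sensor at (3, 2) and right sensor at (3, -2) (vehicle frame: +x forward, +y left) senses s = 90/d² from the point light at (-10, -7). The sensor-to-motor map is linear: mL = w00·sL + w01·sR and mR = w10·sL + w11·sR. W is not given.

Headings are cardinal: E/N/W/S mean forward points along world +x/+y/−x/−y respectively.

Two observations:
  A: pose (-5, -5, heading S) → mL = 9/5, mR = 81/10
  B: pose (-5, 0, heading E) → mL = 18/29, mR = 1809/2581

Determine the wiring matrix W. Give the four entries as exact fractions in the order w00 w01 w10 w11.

obs A: pose=(-5,-5,S) → sL=9/5, sR=9, mL=9/5, mR=81/10
obs B: pose=(-5,0,E) → sL=18/29, sR=90/89, mL=18/29, mR=1809/2581
sensor matrix S = [[9/5, 9], [18/29, 90/89]]; det S = -9720/2581
solve [mL_A; mL_B] = S·[w00; w01] and [mR_A; mR_B] = S·[w10; w11]:
  w00 = 1, w01 = 0, w10 = -1/2, w11 = 1

1 0 -1/2 1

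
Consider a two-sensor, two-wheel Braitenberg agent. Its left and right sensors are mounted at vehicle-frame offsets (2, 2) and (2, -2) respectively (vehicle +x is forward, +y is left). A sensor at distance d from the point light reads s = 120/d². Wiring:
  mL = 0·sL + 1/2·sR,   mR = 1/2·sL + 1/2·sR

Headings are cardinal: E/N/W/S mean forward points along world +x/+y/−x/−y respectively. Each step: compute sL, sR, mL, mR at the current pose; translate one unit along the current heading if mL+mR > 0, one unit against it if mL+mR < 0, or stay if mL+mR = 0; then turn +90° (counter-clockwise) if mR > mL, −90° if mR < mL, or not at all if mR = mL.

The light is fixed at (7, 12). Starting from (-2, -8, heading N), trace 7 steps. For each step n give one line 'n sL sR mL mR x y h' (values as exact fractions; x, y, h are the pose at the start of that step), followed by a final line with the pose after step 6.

0 24/89 120/373 60/373 9816/33197 -2 -8 N
1 60/281 12/41 6/41 2916/11521 -2 -7 W
2 24/101 8/39 4/39 872/3939 -3 -7 S
3 30/97 30/137 15/137 3510/13289 -3 -8 E
4 24/89 120/373 60/373 9816/33197 -2 -8 N
5 60/281 12/41 6/41 2916/11521 -2 -7 W
6 24/101 8/39 4/39 872/3939 -3 -7 S
final -3 -8 E

n=0: pose=(-2,-8,N); sL=24/89, sR=120/373; mL=60/373, mR=9816/33197; mL+mR=15156/33197 → advance +1; mR−mL=12/89 → turn +1·90°
n=1: pose=(-2,-7,W); sL=60/281, sR=12/41; mL=6/41, mR=2916/11521; mL+mR=4602/11521 → advance +1; mR−mL=30/281 → turn +1·90°
n=2: pose=(-3,-7,S); sL=24/101, sR=8/39; mL=4/39, mR=872/3939; mL+mR=1276/3939 → advance +1; mR−mL=12/101 → turn +1·90°
n=3: pose=(-3,-8,E); sL=30/97, sR=30/137; mL=15/137, mR=3510/13289; mL+mR=4965/13289 → advance +1; mR−mL=15/97 → turn +1·90°
n=4: pose=(-2,-8,N); sL=24/89, sR=120/373; mL=60/373, mR=9816/33197; mL+mR=15156/33197 → advance +1; mR−mL=12/89 → turn +1·90°
n=5: pose=(-2,-7,W); sL=60/281, sR=12/41; mL=6/41, mR=2916/11521; mL+mR=4602/11521 → advance +1; mR−mL=30/281 → turn +1·90°
n=6: pose=(-3,-7,S); sL=24/101, sR=8/39; mL=4/39, mR=872/3939; mL+mR=1276/3939 → advance +1; mR−mL=12/101 → turn +1·90°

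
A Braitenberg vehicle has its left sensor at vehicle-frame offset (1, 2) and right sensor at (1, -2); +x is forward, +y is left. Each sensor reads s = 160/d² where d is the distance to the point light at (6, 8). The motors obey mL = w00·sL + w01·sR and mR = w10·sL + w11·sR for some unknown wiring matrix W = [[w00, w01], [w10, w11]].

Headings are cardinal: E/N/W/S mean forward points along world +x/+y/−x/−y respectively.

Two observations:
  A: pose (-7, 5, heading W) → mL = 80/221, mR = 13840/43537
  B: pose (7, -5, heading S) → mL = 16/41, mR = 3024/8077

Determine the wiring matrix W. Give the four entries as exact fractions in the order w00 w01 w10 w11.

obs A: pose=(-7,5,W) → sL=160/221, sR=160/197, mL=80/221, mR=13840/43537
obs B: pose=(7,-5,S) → sL=32/41, sR=160/197, mL=16/41, mR=3024/8077
sensor matrix S = [[160/221, 160/197], [32/41, 160/197]]; det S = -81920/1785017
solve [mL_A; mL_B] = S·[w00; w01] and [mR_A; mR_B] = S·[w10; w11]:
  w00 = 1/2, w01 = 0, w10 = 1, w11 = -1/2

1/2 0 1 -1/2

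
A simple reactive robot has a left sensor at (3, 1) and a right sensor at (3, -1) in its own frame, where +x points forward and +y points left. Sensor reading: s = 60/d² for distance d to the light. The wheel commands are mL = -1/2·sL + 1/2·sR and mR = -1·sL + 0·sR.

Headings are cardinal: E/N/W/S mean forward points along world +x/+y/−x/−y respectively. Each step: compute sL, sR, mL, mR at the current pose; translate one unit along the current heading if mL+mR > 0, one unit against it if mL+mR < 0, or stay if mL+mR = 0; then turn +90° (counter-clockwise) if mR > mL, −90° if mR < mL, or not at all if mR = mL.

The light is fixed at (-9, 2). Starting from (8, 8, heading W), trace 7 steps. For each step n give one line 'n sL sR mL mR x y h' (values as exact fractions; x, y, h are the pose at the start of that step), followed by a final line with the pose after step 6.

n=0: pose=(8,8,W); sL=60/221, sR=12/49; mL=-144/10829, mR=-60/221; mL+mR=-3084/10829 → advance -1; mR−mL=-2796/10829 → turn -1·90°
n=1: pose=(9,8,N); sL=6/37, sR=30/221; mL=-108/8177, mR=-6/37; mL+mR=-1434/8177 → advance -1; mR−mL=-1218/8177 → turn -1·90°
n=2: pose=(9,7,E); sL=20/159, sR=60/457; mL=200/72663, mR=-20/159; mL+mR=-2980/24221 → advance -1; mR−mL=-9340/72663 → turn -1·90°
n=3: pose=(8,7,S); sL=15/82, sR=3/13; mL=51/2132, mR=-15/82; mL+mR=-339/2132 → advance -1; mR−mL=-441/2132 → turn -1·90°
n=4: pose=(8,8,W); sL=60/221, sR=12/49; mL=-144/10829, mR=-60/221; mL+mR=-3084/10829 → advance -1; mR−mL=-2796/10829 → turn -1·90°
n=5: pose=(9,8,N); sL=6/37, sR=30/221; mL=-108/8177, mR=-6/37; mL+mR=-1434/8177 → advance -1; mR−mL=-1218/8177 → turn -1·90°
n=6: pose=(9,7,E); sL=20/159, sR=60/457; mL=200/72663, mR=-20/159; mL+mR=-2980/24221 → advance -1; mR−mL=-9340/72663 → turn -1·90°

0 60/221 12/49 -144/10829 -60/221 8 8 W
1 6/37 30/221 -108/8177 -6/37 9 8 N
2 20/159 60/457 200/72663 -20/159 9 7 E
3 15/82 3/13 51/2132 -15/82 8 7 S
4 60/221 12/49 -144/10829 -60/221 8 8 W
5 6/37 30/221 -108/8177 -6/37 9 8 N
6 20/159 60/457 200/72663 -20/159 9 7 E
final 8 7 S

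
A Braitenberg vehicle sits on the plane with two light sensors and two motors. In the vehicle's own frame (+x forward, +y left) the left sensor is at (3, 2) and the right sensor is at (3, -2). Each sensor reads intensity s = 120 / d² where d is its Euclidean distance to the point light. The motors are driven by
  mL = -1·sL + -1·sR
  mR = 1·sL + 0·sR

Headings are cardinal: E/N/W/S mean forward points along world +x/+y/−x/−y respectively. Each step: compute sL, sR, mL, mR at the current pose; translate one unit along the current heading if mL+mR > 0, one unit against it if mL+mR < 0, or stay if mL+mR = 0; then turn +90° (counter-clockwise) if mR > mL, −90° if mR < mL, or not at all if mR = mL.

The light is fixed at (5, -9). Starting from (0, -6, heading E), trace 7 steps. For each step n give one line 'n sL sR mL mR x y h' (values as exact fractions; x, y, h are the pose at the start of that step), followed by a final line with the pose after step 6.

n=0: pose=(0,-6,E); sL=120/29, sR=24; mL=-816/29, mR=120/29; mL+mR=-24 → advance -1; mR−mL=936/29 → turn +1·90°
n=1: pose=(-1,-6,N); sL=6/5, sR=30/13; mL=-228/65, mR=6/5; mL+mR=-30/13 → advance -1; mR−mL=306/65 → turn +1·90°
n=2: pose=(-1,-7,W); sL=40/27, sR=120/97; mL=-7120/2619, mR=40/27; mL+mR=-120/97 → advance -1; mR−mL=11000/2619 → turn +1·90°
n=3: pose=(0,-7,S); sL=12, sR=12/5; mL=-72/5, mR=12; mL+mR=-12/5 → advance -1; mR−mL=132/5 → turn +1·90°
n=4: pose=(0,-6,E); sL=120/29, sR=24; mL=-816/29, mR=120/29; mL+mR=-24 → advance -1; mR−mL=936/29 → turn +1·90°
n=5: pose=(-1,-6,N); sL=6/5, sR=30/13; mL=-228/65, mR=6/5; mL+mR=-30/13 → advance -1; mR−mL=306/65 → turn +1·90°
n=6: pose=(-1,-7,W); sL=40/27, sR=120/97; mL=-7120/2619, mR=40/27; mL+mR=-120/97 → advance -1; mR−mL=11000/2619 → turn +1·90°

0 120/29 24 -816/29 120/29 0 -6 E
1 6/5 30/13 -228/65 6/5 -1 -6 N
2 40/27 120/97 -7120/2619 40/27 -1 -7 W
3 12 12/5 -72/5 12 0 -7 S
4 120/29 24 -816/29 120/29 0 -6 E
5 6/5 30/13 -228/65 6/5 -1 -6 N
6 40/27 120/97 -7120/2619 40/27 -1 -7 W
final 0 -7 S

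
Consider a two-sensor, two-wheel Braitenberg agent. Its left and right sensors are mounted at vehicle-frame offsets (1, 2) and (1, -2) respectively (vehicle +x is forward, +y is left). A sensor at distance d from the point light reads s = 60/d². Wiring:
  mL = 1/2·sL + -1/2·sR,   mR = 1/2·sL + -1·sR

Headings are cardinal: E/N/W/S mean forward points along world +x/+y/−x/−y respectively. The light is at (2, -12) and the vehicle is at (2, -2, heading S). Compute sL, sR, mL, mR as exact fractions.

left sensor world pos  = (4, -3); dL² = 85
right sensor world pos = (0, -3); dR² = 85
sL = 60/85 = 12/17
sR = 60/85 = 12/17
mL = 1/2·sL + -1/2·sR = 0
mR = 1/2·sL + -1·sR = -6/17

12/17 12/17 0 -6/17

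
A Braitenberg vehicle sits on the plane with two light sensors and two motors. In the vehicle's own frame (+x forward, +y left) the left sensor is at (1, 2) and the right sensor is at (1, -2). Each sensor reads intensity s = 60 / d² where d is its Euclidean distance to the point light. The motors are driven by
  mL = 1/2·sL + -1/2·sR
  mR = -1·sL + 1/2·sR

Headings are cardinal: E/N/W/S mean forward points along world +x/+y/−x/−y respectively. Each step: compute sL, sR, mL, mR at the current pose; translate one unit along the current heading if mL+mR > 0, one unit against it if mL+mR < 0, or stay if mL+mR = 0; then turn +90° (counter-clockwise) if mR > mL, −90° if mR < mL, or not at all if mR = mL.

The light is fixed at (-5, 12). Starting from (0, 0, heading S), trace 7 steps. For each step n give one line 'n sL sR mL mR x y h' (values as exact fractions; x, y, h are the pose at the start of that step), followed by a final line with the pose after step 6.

0 30/109 30/89 -300/9701 -1035/9701 0 0 S
1 12/37 60/97 -528/3589 -54/3589 0 1 W
2 15/52 3/8 -9/208 -21/208 1 1 S
3 60/169 60/89 -2400/15041 -270/15041 1 2 W
4 30/101 30/73 -420/7373 -675/7373 2 2 S
5 60/157 12/17 -432/2669 -78/2669 2 3 W
6 3/10 15/34 -6/85 -27/340 3 3 S
final 3 4 W

n=0: pose=(0,0,S); sL=30/109, sR=30/89; mL=-300/9701, mR=-1035/9701; mL+mR=-15/109 → advance -1; mR−mL=-735/9701 → turn -1·90°
n=1: pose=(0,1,W); sL=12/37, sR=60/97; mL=-528/3589, mR=-54/3589; mL+mR=-6/37 → advance -1; mR−mL=474/3589 → turn +1·90°
n=2: pose=(1,1,S); sL=15/52, sR=3/8; mL=-9/208, mR=-21/208; mL+mR=-15/104 → advance -1; mR−mL=-3/52 → turn -1·90°
n=3: pose=(1,2,W); sL=60/169, sR=60/89; mL=-2400/15041, mR=-270/15041; mL+mR=-30/169 → advance -1; mR−mL=2130/15041 → turn +1·90°
n=4: pose=(2,2,S); sL=30/101, sR=30/73; mL=-420/7373, mR=-675/7373; mL+mR=-15/101 → advance -1; mR−mL=-255/7373 → turn -1·90°
n=5: pose=(2,3,W); sL=60/157, sR=12/17; mL=-432/2669, mR=-78/2669; mL+mR=-30/157 → advance -1; mR−mL=354/2669 → turn +1·90°
n=6: pose=(3,3,S); sL=3/10, sR=15/34; mL=-6/85, mR=-27/340; mL+mR=-3/20 → advance -1; mR−mL=-3/340 → turn -1·90°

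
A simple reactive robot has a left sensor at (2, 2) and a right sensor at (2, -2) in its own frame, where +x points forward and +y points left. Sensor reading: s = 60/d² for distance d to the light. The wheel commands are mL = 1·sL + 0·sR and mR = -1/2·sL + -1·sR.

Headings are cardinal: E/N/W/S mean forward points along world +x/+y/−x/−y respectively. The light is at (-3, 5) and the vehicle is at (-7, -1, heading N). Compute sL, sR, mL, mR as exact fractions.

15/13 3 15/13 -93/26

left sensor world pos  = (-9, 1); dL² = 52
right sensor world pos = (-5, 1); dR² = 20
sL = 60/52 = 15/13
sR = 60/20 = 3
mL = 1·sL + 0·sR = 15/13
mR = -1/2·sL + -1·sR = -93/26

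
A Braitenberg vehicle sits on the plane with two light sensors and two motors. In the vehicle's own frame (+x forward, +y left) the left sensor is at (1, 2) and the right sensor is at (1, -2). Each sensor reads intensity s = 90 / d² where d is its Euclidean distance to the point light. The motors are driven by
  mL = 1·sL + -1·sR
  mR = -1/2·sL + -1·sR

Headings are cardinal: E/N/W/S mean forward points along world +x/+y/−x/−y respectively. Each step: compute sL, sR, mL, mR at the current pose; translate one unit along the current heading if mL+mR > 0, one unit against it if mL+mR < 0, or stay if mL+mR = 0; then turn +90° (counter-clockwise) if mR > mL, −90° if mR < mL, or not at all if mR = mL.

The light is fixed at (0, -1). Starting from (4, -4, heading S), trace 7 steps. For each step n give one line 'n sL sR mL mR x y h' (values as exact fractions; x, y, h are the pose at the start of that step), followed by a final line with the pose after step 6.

0 45/26 9/2 -36/13 -279/52 4 -4 S
1 18/5 10 -32/5 -59/5 4 -3 W
2 9 9/5 36/5 -63/10 5 -3 N
3 90/37 2 16/37 -119/37 5 -2 E
4 9/4 45/4 -9 -99/8 4 -2 S
5 90/13 90/13 0 -135/13 4 -1 W
6 9 9/5 36/5 -63/10 5 -1 N
final 5 0 E

n=0: pose=(4,-4,S); sL=45/26, sR=9/2; mL=-36/13, mR=-279/52; mL+mR=-423/52 → advance -1; mR−mL=-135/52 → turn -1·90°
n=1: pose=(4,-3,W); sL=18/5, sR=10; mL=-32/5, mR=-59/5; mL+mR=-91/5 → advance -1; mR−mL=-27/5 → turn -1·90°
n=2: pose=(5,-3,N); sL=9, sR=9/5; mL=36/5, mR=-63/10; mL+mR=9/10 → advance +1; mR−mL=-27/2 → turn -1·90°
n=3: pose=(5,-2,E); sL=90/37, sR=2; mL=16/37, mR=-119/37; mL+mR=-103/37 → advance -1; mR−mL=-135/37 → turn -1·90°
n=4: pose=(4,-2,S); sL=9/4, sR=45/4; mL=-9, mR=-99/8; mL+mR=-171/8 → advance -1; mR−mL=-27/8 → turn -1·90°
n=5: pose=(4,-1,W); sL=90/13, sR=90/13; mL=0, mR=-135/13; mL+mR=-135/13 → advance -1; mR−mL=-135/13 → turn -1·90°
n=6: pose=(5,-1,N); sL=9, sR=9/5; mL=36/5, mR=-63/10; mL+mR=9/10 → advance +1; mR−mL=-27/2 → turn -1·90°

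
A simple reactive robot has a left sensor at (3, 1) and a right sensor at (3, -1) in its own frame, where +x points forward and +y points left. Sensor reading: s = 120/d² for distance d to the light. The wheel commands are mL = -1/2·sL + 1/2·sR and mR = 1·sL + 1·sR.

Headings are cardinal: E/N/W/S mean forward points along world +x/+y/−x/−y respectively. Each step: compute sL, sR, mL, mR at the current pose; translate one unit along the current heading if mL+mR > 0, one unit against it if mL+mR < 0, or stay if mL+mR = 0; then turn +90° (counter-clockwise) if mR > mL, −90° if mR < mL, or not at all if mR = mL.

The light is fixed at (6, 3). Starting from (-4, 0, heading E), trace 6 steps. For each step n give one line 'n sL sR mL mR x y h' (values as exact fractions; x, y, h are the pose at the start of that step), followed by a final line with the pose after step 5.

0 120/53 24/13 -144/689 2832/689 -4 0 E
1 6/5 15/8 27/80 123/40 -3 0 N
2 40/51 24/29 32/1479 2384/1479 -3 1 W
3 60/53 60/73 -600/3869 7560/3869 -4 1 S
4 120/53 24/13 -144/689 2832/689 -4 0 E
5 6/5 15/8 27/80 123/40 -3 0 N
final -3 1 W

n=0: pose=(-4,0,E); sL=120/53, sR=24/13; mL=-144/689, mR=2832/689; mL+mR=2688/689 → advance +1; mR−mL=2976/689 → turn +1·90°
n=1: pose=(-3,0,N); sL=6/5, sR=15/8; mL=27/80, mR=123/40; mL+mR=273/80 → advance +1; mR−mL=219/80 → turn +1·90°
n=2: pose=(-3,1,W); sL=40/51, sR=24/29; mL=32/1479, mR=2384/1479; mL+mR=2416/1479 → advance +1; mR−mL=784/493 → turn +1·90°
n=3: pose=(-4,1,S); sL=60/53, sR=60/73; mL=-600/3869, mR=7560/3869; mL+mR=6960/3869 → advance +1; mR−mL=8160/3869 → turn +1·90°
n=4: pose=(-4,0,E); sL=120/53, sR=24/13; mL=-144/689, mR=2832/689; mL+mR=2688/689 → advance +1; mR−mL=2976/689 → turn +1·90°
n=5: pose=(-3,0,N); sL=6/5, sR=15/8; mL=27/80, mR=123/40; mL+mR=273/80 → advance +1; mR−mL=219/80 → turn +1·90°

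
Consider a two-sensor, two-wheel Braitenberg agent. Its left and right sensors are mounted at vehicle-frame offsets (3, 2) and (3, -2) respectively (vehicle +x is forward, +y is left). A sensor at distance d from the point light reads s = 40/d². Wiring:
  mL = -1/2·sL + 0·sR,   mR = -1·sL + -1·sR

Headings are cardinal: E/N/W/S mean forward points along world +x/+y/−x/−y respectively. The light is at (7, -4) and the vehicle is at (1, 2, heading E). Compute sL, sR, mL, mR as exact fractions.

40/73 8/5 -20/73 -784/365

left sensor world pos  = (4, 4); dL² = 73
right sensor world pos = (4, 0); dR² = 25
sL = 40/73 = 40/73
sR = 40/25 = 8/5
mL = -1/2·sL + 0·sR = -20/73
mR = -1·sL + -1·sR = -784/365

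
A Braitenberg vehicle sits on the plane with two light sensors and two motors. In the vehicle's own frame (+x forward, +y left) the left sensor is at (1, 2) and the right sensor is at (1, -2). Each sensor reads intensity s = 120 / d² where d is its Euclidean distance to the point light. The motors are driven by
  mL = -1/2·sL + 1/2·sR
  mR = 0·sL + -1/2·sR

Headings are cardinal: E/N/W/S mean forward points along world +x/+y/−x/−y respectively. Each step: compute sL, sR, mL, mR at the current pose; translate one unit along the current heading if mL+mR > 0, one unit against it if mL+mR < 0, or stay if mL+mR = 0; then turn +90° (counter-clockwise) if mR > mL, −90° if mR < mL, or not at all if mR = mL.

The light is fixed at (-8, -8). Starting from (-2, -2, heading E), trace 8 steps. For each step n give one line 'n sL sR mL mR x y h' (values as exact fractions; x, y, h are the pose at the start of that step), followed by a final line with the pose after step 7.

n=0: pose=(-2,-2,E); sL=120/113, sR=24/13; mL=576/1469, mR=-12/13; mL+mR=-60/113 → advance -1; mR−mL=-1932/1469 → turn -1·90°
n=1: pose=(-3,-2,S); sL=60/37, sR=60/17; mL=600/629, mR=-30/17; mL+mR=-30/37 → advance -1; mR−mL=-1710/629 → turn -1·90°
n=2: pose=(-3,-1,W); sL=120/41, sR=120/97; mL=-3360/3977, mR=-60/97; mL+mR=-60/41 → advance -1; mR−mL=900/3977 → turn +1·90°
n=3: pose=(-2,-1,S); sL=6/5, sR=30/13; mL=36/65, mR=-15/13; mL+mR=-3/5 → advance -1; mR−mL=-111/65 → turn -1·90°
n=4: pose=(-2,0,W); sL=120/61, sR=24/25; mL=-768/1525, mR=-12/25; mL+mR=-60/61 → advance -1; mR−mL=36/1525 → turn +1·90°
n=5: pose=(-1,0,S); sL=12/13, sR=60/37; mL=168/481, mR=-30/37; mL+mR=-6/13 → advance -1; mR−mL=-558/481 → turn -1·90°
n=6: pose=(-1,1,W); sL=24/17, sR=120/157; mL=-864/2669, mR=-60/157; mL+mR=-12/17 → advance -1; mR−mL=-156/2669 → turn -1·90°
n=7: pose=(0,1,N); sL=15/17, sR=3/5; mL=-12/85, mR=-3/10; mL+mR=-15/34 → advance -1; mR−mL=-27/170 → turn -1·90°

0 120/113 24/13 576/1469 -12/13 -2 -2 E
1 60/37 60/17 600/629 -30/17 -3 -2 S
2 120/41 120/97 -3360/3977 -60/97 -3 -1 W
3 6/5 30/13 36/65 -15/13 -2 -1 S
4 120/61 24/25 -768/1525 -12/25 -2 0 W
5 12/13 60/37 168/481 -30/37 -1 0 S
6 24/17 120/157 -864/2669 -60/157 -1 1 W
7 15/17 3/5 -12/85 -3/10 0 1 N
final 0 0 E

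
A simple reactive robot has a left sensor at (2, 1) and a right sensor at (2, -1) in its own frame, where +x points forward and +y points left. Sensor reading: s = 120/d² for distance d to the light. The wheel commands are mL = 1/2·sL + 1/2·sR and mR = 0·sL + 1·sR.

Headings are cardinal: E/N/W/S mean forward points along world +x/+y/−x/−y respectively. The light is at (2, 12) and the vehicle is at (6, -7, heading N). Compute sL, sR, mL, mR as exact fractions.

left sensor world pos  = (5, -5); dL² = 298
right sensor world pos = (7, -5); dR² = 314
sL = 120/298 = 60/149
sR = 120/314 = 60/157
mL = 1/2·sL + 1/2·sR = 9180/23393
mR = 0·sL + 1·sR = 60/157

60/149 60/157 9180/23393 60/157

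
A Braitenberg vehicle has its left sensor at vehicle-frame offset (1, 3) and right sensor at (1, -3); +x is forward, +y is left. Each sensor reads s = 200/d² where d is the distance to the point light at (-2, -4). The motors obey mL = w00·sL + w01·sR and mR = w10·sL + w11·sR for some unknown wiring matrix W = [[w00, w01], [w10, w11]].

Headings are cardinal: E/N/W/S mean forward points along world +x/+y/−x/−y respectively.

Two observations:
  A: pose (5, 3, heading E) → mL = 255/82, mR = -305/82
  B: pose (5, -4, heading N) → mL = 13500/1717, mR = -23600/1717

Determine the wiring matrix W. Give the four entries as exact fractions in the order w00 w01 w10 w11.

1/2 1 -1 -1

obs A: pose=(5,3,E) → sL=50/41, sR=5/2, mL=255/82, mR=-305/82
obs B: pose=(5,-4,N) → sL=200/17, sR=200/101, mL=13500/1717, mR=-23600/1717
sensor matrix S = [[50/41, 5/2], [200/17, 200/101]]; det S = -1900500/70397
solve [mL_A; mL_B] = S·[w00; w01] and [mR_A; mR_B] = S·[w10; w11]:
  w00 = 1/2, w01 = 1, w10 = -1, w11 = -1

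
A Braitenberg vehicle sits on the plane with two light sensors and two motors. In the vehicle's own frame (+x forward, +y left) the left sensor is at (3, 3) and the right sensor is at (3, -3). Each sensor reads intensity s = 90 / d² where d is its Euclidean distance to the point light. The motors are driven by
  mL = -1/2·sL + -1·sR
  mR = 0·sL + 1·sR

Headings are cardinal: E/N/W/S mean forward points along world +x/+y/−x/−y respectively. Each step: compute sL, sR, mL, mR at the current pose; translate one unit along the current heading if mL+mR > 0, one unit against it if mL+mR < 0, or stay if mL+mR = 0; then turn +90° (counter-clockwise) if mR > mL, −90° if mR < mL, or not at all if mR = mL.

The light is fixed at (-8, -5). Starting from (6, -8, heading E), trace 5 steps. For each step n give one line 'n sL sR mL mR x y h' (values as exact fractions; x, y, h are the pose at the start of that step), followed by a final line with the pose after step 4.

0 90/289 18/65 -8127/18785 18/65 6 -8 E
1 9/10 45/128 -513/640 45/128 5 -8 N
2 90/149 90/101 -17955/15049 90/101 5 -9 W
3 45/169 9/17 -3807/5746 9/17 6 -9 S
4 90/289 18/65 -8127/18785 18/65 6 -8 E
final 5 -8 N

n=0: pose=(6,-8,E); sL=90/289, sR=18/65; mL=-8127/18785, mR=18/65; mL+mR=-45/289 → advance -1; mR−mL=13329/18785 → turn +1·90°
n=1: pose=(5,-8,N); sL=9/10, sR=45/128; mL=-513/640, mR=45/128; mL+mR=-9/20 → advance -1; mR−mL=369/320 → turn +1·90°
n=2: pose=(5,-9,W); sL=90/149, sR=90/101; mL=-17955/15049, mR=90/101; mL+mR=-45/149 → advance -1; mR−mL=31365/15049 → turn +1·90°
n=3: pose=(6,-9,S); sL=45/169, sR=9/17; mL=-3807/5746, mR=9/17; mL+mR=-45/338 → advance -1; mR−mL=6849/5746 → turn +1·90°
n=4: pose=(6,-8,E); sL=90/289, sR=18/65; mL=-8127/18785, mR=18/65; mL+mR=-45/289 → advance -1; mR−mL=13329/18785 → turn +1·90°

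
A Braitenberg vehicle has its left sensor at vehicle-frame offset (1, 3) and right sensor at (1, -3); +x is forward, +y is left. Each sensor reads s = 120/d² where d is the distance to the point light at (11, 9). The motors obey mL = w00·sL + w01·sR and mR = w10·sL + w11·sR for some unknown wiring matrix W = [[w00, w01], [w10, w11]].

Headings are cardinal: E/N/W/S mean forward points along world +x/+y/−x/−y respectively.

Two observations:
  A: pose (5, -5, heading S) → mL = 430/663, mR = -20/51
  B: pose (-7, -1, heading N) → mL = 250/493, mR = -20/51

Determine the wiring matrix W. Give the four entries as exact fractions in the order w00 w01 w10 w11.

1/2 1 0 -1

obs A: pose=(5,-5,S) → sL=20/39, sR=20/51, mL=430/663, mR=-20/51
obs B: pose=(-7,-1,N) → sL=20/87, sR=20/51, mL=250/493, mR=-20/51
sensor matrix S = [[20/39, 20/51], [20/87, 20/51]]; det S = 6400/57681
solve [mL_A; mL_B] = S·[w00; w01] and [mR_A; mR_B] = S·[w10; w11]:
  w00 = 1/2, w01 = 1, w10 = 0, w11 = -1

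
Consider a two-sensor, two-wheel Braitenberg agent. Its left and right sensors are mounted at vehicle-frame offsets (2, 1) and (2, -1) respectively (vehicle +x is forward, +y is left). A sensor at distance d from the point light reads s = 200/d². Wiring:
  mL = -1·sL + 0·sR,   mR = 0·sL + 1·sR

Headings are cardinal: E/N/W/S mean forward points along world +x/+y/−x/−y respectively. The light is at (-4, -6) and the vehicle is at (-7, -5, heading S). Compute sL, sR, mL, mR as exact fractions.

40 200/17 -40 200/17

left sensor world pos  = (-6, -7); dL² = 5
right sensor world pos = (-8, -7); dR² = 17
sL = 200/5 = 40
sR = 200/17 = 200/17
mL = -1·sL + 0·sR = -40
mR = 0·sL + 1·sR = 200/17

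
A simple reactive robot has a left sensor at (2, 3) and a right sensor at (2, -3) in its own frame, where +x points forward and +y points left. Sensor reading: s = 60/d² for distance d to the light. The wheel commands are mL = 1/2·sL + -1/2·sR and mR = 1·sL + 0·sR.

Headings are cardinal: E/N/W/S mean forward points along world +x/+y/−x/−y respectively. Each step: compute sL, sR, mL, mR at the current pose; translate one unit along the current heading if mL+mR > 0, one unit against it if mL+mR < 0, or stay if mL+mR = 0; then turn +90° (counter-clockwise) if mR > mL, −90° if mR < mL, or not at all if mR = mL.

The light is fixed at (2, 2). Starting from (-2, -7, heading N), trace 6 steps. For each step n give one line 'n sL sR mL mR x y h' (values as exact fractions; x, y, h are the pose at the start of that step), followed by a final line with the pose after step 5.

0 30/49 6/5 -72/245 30/49 -2 -7 N
1 60/157 60/61 -2880/9577 60/157 -2 -6 W
2 15/26 15/41 225/2132 15/26 -3 -6 S
3 4/3 20/51 8/17 4/3 -3 -7 E
4 30/49 6/5 -72/245 30/49 -2 -7 N
5 60/157 60/61 -2880/9577 60/157 -2 -6 W
final -3 -6 S

n=0: pose=(-2,-7,N); sL=30/49, sR=6/5; mL=-72/245, mR=30/49; mL+mR=78/245 → advance +1; mR−mL=222/245 → turn +1·90°
n=1: pose=(-2,-6,W); sL=60/157, sR=60/61; mL=-2880/9577, mR=60/157; mL+mR=780/9577 → advance +1; mR−mL=6540/9577 → turn +1·90°
n=2: pose=(-3,-6,S); sL=15/26, sR=15/41; mL=225/2132, mR=15/26; mL+mR=1455/2132 → advance +1; mR−mL=1005/2132 → turn +1·90°
n=3: pose=(-3,-7,E); sL=4/3, sR=20/51; mL=8/17, mR=4/3; mL+mR=92/51 → advance +1; mR−mL=44/51 → turn +1·90°
n=4: pose=(-2,-7,N); sL=30/49, sR=6/5; mL=-72/245, mR=30/49; mL+mR=78/245 → advance +1; mR−mL=222/245 → turn +1·90°
n=5: pose=(-2,-6,W); sL=60/157, sR=60/61; mL=-2880/9577, mR=60/157; mL+mR=780/9577 → advance +1; mR−mL=6540/9577 → turn +1·90°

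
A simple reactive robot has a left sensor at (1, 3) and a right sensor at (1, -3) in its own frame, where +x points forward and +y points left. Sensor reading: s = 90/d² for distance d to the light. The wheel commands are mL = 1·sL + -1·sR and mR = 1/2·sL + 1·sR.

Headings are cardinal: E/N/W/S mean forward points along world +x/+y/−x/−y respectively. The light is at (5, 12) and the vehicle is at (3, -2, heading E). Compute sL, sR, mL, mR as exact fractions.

left sensor world pos  = (4, 1); dL² = 122
right sensor world pos = (4, -5); dR² = 290
sL = 90/122 = 45/61
sR = 90/290 = 9/29
mL = 1·sL + -1·sR = 756/1769
mR = 1/2·sL + 1·sR = 2403/3538

45/61 9/29 756/1769 2403/3538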